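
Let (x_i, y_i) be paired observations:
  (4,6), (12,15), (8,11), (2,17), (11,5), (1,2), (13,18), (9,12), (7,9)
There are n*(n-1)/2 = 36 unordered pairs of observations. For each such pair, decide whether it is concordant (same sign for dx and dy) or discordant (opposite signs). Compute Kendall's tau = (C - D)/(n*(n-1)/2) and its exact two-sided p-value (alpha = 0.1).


Step 1: Enumerate the 36 unordered pairs (i,j) with i<j and classify each by sign(x_j-x_i) * sign(y_j-y_i).
  (1,2):dx=+8,dy=+9->C; (1,3):dx=+4,dy=+5->C; (1,4):dx=-2,dy=+11->D; (1,5):dx=+7,dy=-1->D
  (1,6):dx=-3,dy=-4->C; (1,7):dx=+9,dy=+12->C; (1,8):dx=+5,dy=+6->C; (1,9):dx=+3,dy=+3->C
  (2,3):dx=-4,dy=-4->C; (2,4):dx=-10,dy=+2->D; (2,5):dx=-1,dy=-10->C; (2,6):dx=-11,dy=-13->C
  (2,7):dx=+1,dy=+3->C; (2,8):dx=-3,dy=-3->C; (2,9):dx=-5,dy=-6->C; (3,4):dx=-6,dy=+6->D
  (3,5):dx=+3,dy=-6->D; (3,6):dx=-7,dy=-9->C; (3,7):dx=+5,dy=+7->C; (3,8):dx=+1,dy=+1->C
  (3,9):dx=-1,dy=-2->C; (4,5):dx=+9,dy=-12->D; (4,6):dx=-1,dy=-15->C; (4,7):dx=+11,dy=+1->C
  (4,8):dx=+7,dy=-5->D; (4,9):dx=+5,dy=-8->D; (5,6):dx=-10,dy=-3->C; (5,7):dx=+2,dy=+13->C
  (5,8):dx=-2,dy=+7->D; (5,9):dx=-4,dy=+4->D; (6,7):dx=+12,dy=+16->C; (6,8):dx=+8,dy=+10->C
  (6,9):dx=+6,dy=+7->C; (7,8):dx=-4,dy=-6->C; (7,9):dx=-6,dy=-9->C; (8,9):dx=-2,dy=-3->C
Step 2: C = 26, D = 10, total pairs = 36.
Step 3: tau = (C - D)/(n(n-1)/2) = (26 - 10)/36 = 0.444444.
Step 4: Exact two-sided p-value (enumerate n! = 362880 permutations of y under H0): p = 0.119439.
Step 5: alpha = 0.1. fail to reject H0.

tau_b = 0.4444 (C=26, D=10), p = 0.119439, fail to reject H0.


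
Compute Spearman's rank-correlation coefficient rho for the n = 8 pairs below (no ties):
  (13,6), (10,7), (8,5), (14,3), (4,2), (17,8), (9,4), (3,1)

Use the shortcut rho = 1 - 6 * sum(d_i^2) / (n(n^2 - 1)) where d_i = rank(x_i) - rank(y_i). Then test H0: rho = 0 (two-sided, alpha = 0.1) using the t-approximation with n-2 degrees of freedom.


Step 1: Rank x and y separately (midranks; no ties here).
rank(x): 13->6, 10->5, 8->3, 14->7, 4->2, 17->8, 9->4, 3->1
rank(y): 6->6, 7->7, 5->5, 3->3, 2->2, 8->8, 4->4, 1->1
Step 2: d_i = R_x(i) - R_y(i); compute d_i^2.
  (6-6)^2=0, (5-7)^2=4, (3-5)^2=4, (7-3)^2=16, (2-2)^2=0, (8-8)^2=0, (4-4)^2=0, (1-1)^2=0
sum(d^2) = 24.
Step 3: rho = 1 - 6*24 / (8*(8^2 - 1)) = 1 - 144/504 = 0.714286.
Step 4: Under H0, t = rho * sqrt((n-2)/(1-rho^2)) = 2.5000 ~ t(6).
Step 5: Two-sided p-value from the t-distribution with 6 df = 0.046528.
Step 6: alpha = 0.1. reject H0.

rho = 0.7143, p = 0.046528, reject H0 at alpha = 0.1.


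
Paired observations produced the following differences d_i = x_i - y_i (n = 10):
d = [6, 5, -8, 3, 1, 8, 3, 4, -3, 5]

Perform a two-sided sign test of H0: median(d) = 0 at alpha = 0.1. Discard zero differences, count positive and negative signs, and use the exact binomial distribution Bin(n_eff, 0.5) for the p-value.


Step 1: Discard zero differences. Original n = 10; n_eff = number of nonzero differences = 10.
Nonzero differences (with sign): +6, +5, -8, +3, +1, +8, +3, +4, -3, +5
Step 2: Count signs: positive = 8, negative = 2.
Step 3: Under H0: P(positive) = 0.5, so the number of positives S ~ Bin(10, 0.5).
Step 4: Two-sided exact p-value = sum of Bin(10,0.5) probabilities at or below the observed probability = 0.109375.
Step 5: alpha = 0.1. fail to reject H0.

n_eff = 10, pos = 8, neg = 2, p = 0.109375, fail to reject H0.


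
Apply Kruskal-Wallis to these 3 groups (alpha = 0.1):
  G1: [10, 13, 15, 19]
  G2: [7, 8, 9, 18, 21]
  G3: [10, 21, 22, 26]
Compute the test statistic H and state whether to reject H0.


Step 1: Combine all N = 13 observations and assign midranks.
sorted (value, group, rank): (7,G2,1), (8,G2,2), (9,G2,3), (10,G1,4.5), (10,G3,4.5), (13,G1,6), (15,G1,7), (18,G2,8), (19,G1,9), (21,G2,10.5), (21,G3,10.5), (22,G3,12), (26,G3,13)
Step 2: Sum ranks within each group.
R_1 = 26.5 (n_1 = 4)
R_2 = 24.5 (n_2 = 5)
R_3 = 40 (n_3 = 4)
Step 3: H = 12/(N(N+1)) * sum(R_i^2/n_i) - 3(N+1)
     = 12/(13*14) * (26.5^2/4 + 24.5^2/5 + 40^2/4) - 3*14
     = 0.065934 * 695.612 - 42
     = 3.864560.
Step 4: Ties present; correction factor C = 1 - 12/(13^3 - 13) = 0.994505. Corrected H = 3.864560 / 0.994505 = 3.885912.
Step 5: Under H0, H ~ chi^2(2); p-value = 0.143280.
Step 6: alpha = 0.1. fail to reject H0.

H = 3.8859, df = 2, p = 0.143280, fail to reject H0.


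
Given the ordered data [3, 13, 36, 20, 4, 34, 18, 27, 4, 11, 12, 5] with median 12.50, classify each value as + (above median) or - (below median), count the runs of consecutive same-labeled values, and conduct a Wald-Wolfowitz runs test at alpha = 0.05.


Step 1: Compute median = 12.50; label A = above, B = below.
Labels in order: BAAABAAABBBB  (n_A = 6, n_B = 6)
Step 2: Count runs R = 5.
Step 3: Under H0 (random ordering), E[R] = 2*n_A*n_B/(n_A+n_B) + 1 = 2*6*6/12 + 1 = 7.0000.
        Var[R] = 2*n_A*n_B*(2*n_A*n_B - n_A - n_B) / ((n_A+n_B)^2 * (n_A+n_B-1)) = 4320/1584 = 2.7273.
        SD[R] = 1.6514.
Step 4: Continuity-corrected z = (R + 0.5 - E[R]) / SD[R] = (5 + 0.5 - 7.0000) / 1.6514 = -0.9083.
Step 5: Two-sided p-value via normal approximation = 2*(1 - Phi(|z|)) = 0.363722.
Step 6: alpha = 0.05. fail to reject H0.

R = 5, z = -0.9083, p = 0.363722, fail to reject H0.


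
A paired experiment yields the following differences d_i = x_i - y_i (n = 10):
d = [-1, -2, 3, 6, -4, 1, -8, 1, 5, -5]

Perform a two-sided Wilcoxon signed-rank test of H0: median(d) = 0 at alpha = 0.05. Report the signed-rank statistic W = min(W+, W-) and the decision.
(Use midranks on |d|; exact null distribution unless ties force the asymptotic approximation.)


Step 1: Drop any zero differences (none here) and take |d_i|.
|d| = [1, 2, 3, 6, 4, 1, 8, 1, 5, 5]
Step 2: Midrank |d_i| (ties get averaged ranks).
ranks: |1|->2, |2|->4, |3|->5, |6|->9, |4|->6, |1|->2, |8|->10, |1|->2, |5|->7.5, |5|->7.5
Step 3: Attach original signs; sum ranks with positive sign and with negative sign.
W+ = 5 + 9 + 2 + 2 + 7.5 = 25.5
W- = 2 + 4 + 6 + 10 + 7.5 = 29.5
(Check: W+ + W- = 55 should equal n(n+1)/2 = 55.)
Step 4: Test statistic W = min(W+, W-) = 25.5.
Step 5: Ties in |d|, so use the tie-corrected normal approximation.
        E[W] = n(n+1)/4 = 10*11/4 = 27.5.
        Tie groups: |d|=1 (t=3), |d|=5 (t=2); sum(t^3 - t) = 30.
        Var[W] = n(n+1)(2n+1)/24 - sum(t^3-t)/48 = 2310/24 - 30/48 = 95.625.
        z = (W - E[W]) / sqrt(Var[W]) = (25.5 - 27.5) / 9.7788 = -0.2045.
        Two-sided p = 2*Phi(z) = 0.837944.
Step 6: alpha = 0.05. fail to reject H0.

W+ = 25.5, W- = 29.5, W = min = 25.5, p = 0.837944, fail to reject H0.


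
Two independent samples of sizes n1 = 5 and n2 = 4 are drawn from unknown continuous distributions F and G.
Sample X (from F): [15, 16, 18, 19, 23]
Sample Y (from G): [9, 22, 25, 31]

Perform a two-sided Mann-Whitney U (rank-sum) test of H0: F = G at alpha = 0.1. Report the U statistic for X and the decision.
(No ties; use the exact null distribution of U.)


Step 1: Combine and sort all 9 observations; assign midranks.
sorted (value, group): (9,Y), (15,X), (16,X), (18,X), (19,X), (22,Y), (23,X), (25,Y), (31,Y)
ranks: 9->1, 15->2, 16->3, 18->4, 19->5, 22->6, 23->7, 25->8, 31->9
Step 2: Rank sum for X: R1 = 2 + 3 + 4 + 5 + 7 = 21.
Step 3: U_X = R1 - n1(n1+1)/2 = 21 - 5*6/2 = 21 - 15 = 6.
       U_Y = n1*n2 - U_X = 20 - 6 = 14.
Step 4: No ties, so the exact null distribution of U (based on enumerating the C(9,5) = 126 equally likely rank assignments) gives the two-sided p-value.
Step 5: p-value = 0.412698; compare to alpha = 0.1. fail to reject H0.

U_X = 6, p = 0.412698, fail to reject H0 at alpha = 0.1.


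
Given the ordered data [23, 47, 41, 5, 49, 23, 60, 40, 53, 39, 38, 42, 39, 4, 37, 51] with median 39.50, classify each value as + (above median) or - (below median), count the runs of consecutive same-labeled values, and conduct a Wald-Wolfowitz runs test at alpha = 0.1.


Step 1: Compute median = 39.50; label A = above, B = below.
Labels in order: BAABABAAABBABBBA  (n_A = 8, n_B = 8)
Step 2: Count runs R = 10.
Step 3: Under H0 (random ordering), E[R] = 2*n_A*n_B/(n_A+n_B) + 1 = 2*8*8/16 + 1 = 9.0000.
        Var[R] = 2*n_A*n_B*(2*n_A*n_B - n_A - n_B) / ((n_A+n_B)^2 * (n_A+n_B-1)) = 14336/3840 = 3.7333.
        SD[R] = 1.9322.
Step 4: Continuity-corrected z = (R - 0.5 - E[R]) / SD[R] = (10 - 0.5 - 9.0000) / 1.9322 = 0.2588.
Step 5: Two-sided p-value via normal approximation = 2*(1 - Phi(|z|)) = 0.795809.
Step 6: alpha = 0.1. fail to reject H0.

R = 10, z = 0.2588, p = 0.795809, fail to reject H0.


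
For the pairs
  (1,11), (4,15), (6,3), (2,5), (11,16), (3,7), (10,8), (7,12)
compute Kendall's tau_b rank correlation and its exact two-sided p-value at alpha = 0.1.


Step 1: Enumerate the 28 unordered pairs (i,j) with i<j and classify each by sign(x_j-x_i) * sign(y_j-y_i).
  (1,2):dx=+3,dy=+4->C; (1,3):dx=+5,dy=-8->D; (1,4):dx=+1,dy=-6->D; (1,5):dx=+10,dy=+5->C
  (1,6):dx=+2,dy=-4->D; (1,7):dx=+9,dy=-3->D; (1,8):dx=+6,dy=+1->C; (2,3):dx=+2,dy=-12->D
  (2,4):dx=-2,dy=-10->C; (2,5):dx=+7,dy=+1->C; (2,6):dx=-1,dy=-8->C; (2,7):dx=+6,dy=-7->D
  (2,8):dx=+3,dy=-3->D; (3,4):dx=-4,dy=+2->D; (3,5):dx=+5,dy=+13->C; (3,6):dx=-3,dy=+4->D
  (3,7):dx=+4,dy=+5->C; (3,8):dx=+1,dy=+9->C; (4,5):dx=+9,dy=+11->C; (4,6):dx=+1,dy=+2->C
  (4,7):dx=+8,dy=+3->C; (4,8):dx=+5,dy=+7->C; (5,6):dx=-8,dy=-9->C; (5,7):dx=-1,dy=-8->C
  (5,8):dx=-4,dy=-4->C; (6,7):dx=+7,dy=+1->C; (6,8):dx=+4,dy=+5->C; (7,8):dx=-3,dy=+4->D
Step 2: C = 18, D = 10, total pairs = 28.
Step 3: tau = (C - D)/(n(n-1)/2) = (18 - 10)/28 = 0.285714.
Step 4: Exact two-sided p-value (enumerate n! = 40320 permutations of y under H0): p = 0.398760.
Step 5: alpha = 0.1. fail to reject H0.

tau_b = 0.2857 (C=18, D=10), p = 0.398760, fail to reject H0.


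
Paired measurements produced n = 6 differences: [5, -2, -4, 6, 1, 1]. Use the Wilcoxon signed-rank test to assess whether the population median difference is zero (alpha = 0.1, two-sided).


Step 1: Drop any zero differences (none here) and take |d_i|.
|d| = [5, 2, 4, 6, 1, 1]
Step 2: Midrank |d_i| (ties get averaged ranks).
ranks: |5|->5, |2|->3, |4|->4, |6|->6, |1|->1.5, |1|->1.5
Step 3: Attach original signs; sum ranks with positive sign and with negative sign.
W+ = 5 + 6 + 1.5 + 1.5 = 14
W- = 3 + 4 = 7
(Check: W+ + W- = 21 should equal n(n+1)/2 = 21.)
Step 4: Test statistic W = min(W+, W-) = 7.
Step 5: Ties in |d|, so use the tie-corrected normal approximation.
        E[W] = n(n+1)/4 = 6*7/4 = 10.5.
        Tie groups: |d|=1 (t=2); sum(t^3 - t) = 6.
        Var[W] = n(n+1)(2n+1)/24 - sum(t^3-t)/48 = 546/24 - 6/48 = 22.625.
        z = (W - E[W]) / sqrt(Var[W]) = (7 - 10.5) / 4.7566 = -0.7358.
        Two-sided p = 2*Phi(z) = 0.461838.
Step 6: alpha = 0.1. fail to reject H0.

W+ = 14, W- = 7, W = min = 7, p = 0.461838, fail to reject H0.


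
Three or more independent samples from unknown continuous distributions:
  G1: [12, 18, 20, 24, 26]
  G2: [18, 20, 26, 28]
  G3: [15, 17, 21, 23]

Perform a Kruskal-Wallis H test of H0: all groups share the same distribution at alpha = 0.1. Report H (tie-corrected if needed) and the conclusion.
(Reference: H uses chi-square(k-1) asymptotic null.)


Step 1: Combine all N = 13 observations and assign midranks.
sorted (value, group, rank): (12,G1,1), (15,G3,2), (17,G3,3), (18,G1,4.5), (18,G2,4.5), (20,G1,6.5), (20,G2,6.5), (21,G3,8), (23,G3,9), (24,G1,10), (26,G1,11.5), (26,G2,11.5), (28,G2,13)
Step 2: Sum ranks within each group.
R_1 = 33.5 (n_1 = 5)
R_2 = 35.5 (n_2 = 4)
R_3 = 22 (n_3 = 4)
Step 3: H = 12/(N(N+1)) * sum(R_i^2/n_i) - 3(N+1)
     = 12/(13*14) * (33.5^2/5 + 35.5^2/4 + 22^2/4) - 3*14
     = 0.065934 * 660.513 - 42
     = 1.550275.
Step 4: Ties present; correction factor C = 1 - 18/(13^3 - 13) = 0.991758. Corrected H = 1.550275 / 0.991758 = 1.563158.
Step 5: Under H0, H ~ chi^2(2); p-value = 0.457683.
Step 6: alpha = 0.1. fail to reject H0.

H = 1.5632, df = 2, p = 0.457683, fail to reject H0.


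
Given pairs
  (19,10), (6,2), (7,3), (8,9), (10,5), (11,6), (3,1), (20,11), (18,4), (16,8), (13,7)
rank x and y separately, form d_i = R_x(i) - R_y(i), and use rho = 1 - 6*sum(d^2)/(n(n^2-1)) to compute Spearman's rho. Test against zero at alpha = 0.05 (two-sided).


Step 1: Rank x and y separately (midranks; no ties here).
rank(x): 19->10, 6->2, 7->3, 8->4, 10->5, 11->6, 3->1, 20->11, 18->9, 16->8, 13->7
rank(y): 10->10, 2->2, 3->3, 9->9, 5->5, 6->6, 1->1, 11->11, 4->4, 8->8, 7->7
Step 2: d_i = R_x(i) - R_y(i); compute d_i^2.
  (10-10)^2=0, (2-2)^2=0, (3-3)^2=0, (4-9)^2=25, (5-5)^2=0, (6-6)^2=0, (1-1)^2=0, (11-11)^2=0, (9-4)^2=25, (8-8)^2=0, (7-7)^2=0
sum(d^2) = 50.
Step 3: rho = 1 - 6*50 / (11*(11^2 - 1)) = 1 - 300/1320 = 0.772727.
Step 4: Under H0, t = rho * sqrt((n-2)/(1-rho^2)) = 3.6522 ~ t(9).
Step 5: Two-sided p-value from the t-distribution with 9 df = 0.005299.
Step 6: alpha = 0.05. reject H0.

rho = 0.7727, p = 0.005299, reject H0 at alpha = 0.05.


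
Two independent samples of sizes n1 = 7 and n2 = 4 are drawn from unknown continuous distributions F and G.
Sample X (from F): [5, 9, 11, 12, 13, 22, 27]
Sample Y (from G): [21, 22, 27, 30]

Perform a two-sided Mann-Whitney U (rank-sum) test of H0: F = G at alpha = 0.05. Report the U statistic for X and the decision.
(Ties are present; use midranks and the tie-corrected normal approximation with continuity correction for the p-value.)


Step 1: Combine and sort all 11 observations; assign midranks.
sorted (value, group): (5,X), (9,X), (11,X), (12,X), (13,X), (21,Y), (22,X), (22,Y), (27,X), (27,Y), (30,Y)
ranks: 5->1, 9->2, 11->3, 12->4, 13->5, 21->6, 22->7.5, 22->7.5, 27->9.5, 27->9.5, 30->11
Step 2: Rank sum for X: R1 = 1 + 2 + 3 + 4 + 5 + 7.5 + 9.5 = 32.
Step 3: U_X = R1 - n1(n1+1)/2 = 32 - 7*8/2 = 32 - 28 = 4.
       U_Y = n1*n2 - U_X = 28 - 4 = 24.
Step 4: Ties are present, so use the tie-corrected normal approximation (with continuity correction) for the p-value.
Step 5: p-value = 0.071302; compare to alpha = 0.05. fail to reject H0.

U_X = 4, p = 0.071302, fail to reject H0 at alpha = 0.05.


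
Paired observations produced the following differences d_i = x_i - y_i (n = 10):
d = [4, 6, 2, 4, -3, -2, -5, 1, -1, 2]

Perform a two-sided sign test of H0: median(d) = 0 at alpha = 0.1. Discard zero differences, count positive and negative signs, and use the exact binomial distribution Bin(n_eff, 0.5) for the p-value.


Step 1: Discard zero differences. Original n = 10; n_eff = number of nonzero differences = 10.
Nonzero differences (with sign): +4, +6, +2, +4, -3, -2, -5, +1, -1, +2
Step 2: Count signs: positive = 6, negative = 4.
Step 3: Under H0: P(positive) = 0.5, so the number of positives S ~ Bin(10, 0.5).
Step 4: Two-sided exact p-value = sum of Bin(10,0.5) probabilities at or below the observed probability = 0.753906.
Step 5: alpha = 0.1. fail to reject H0.

n_eff = 10, pos = 6, neg = 4, p = 0.753906, fail to reject H0.


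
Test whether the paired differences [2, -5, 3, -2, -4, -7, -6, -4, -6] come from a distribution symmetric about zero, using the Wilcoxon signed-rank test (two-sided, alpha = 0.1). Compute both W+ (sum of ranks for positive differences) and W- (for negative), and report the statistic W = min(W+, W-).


Step 1: Drop any zero differences (none here) and take |d_i|.
|d| = [2, 5, 3, 2, 4, 7, 6, 4, 6]
Step 2: Midrank |d_i| (ties get averaged ranks).
ranks: |2|->1.5, |5|->6, |3|->3, |2|->1.5, |4|->4.5, |7|->9, |6|->7.5, |4|->4.5, |6|->7.5
Step 3: Attach original signs; sum ranks with positive sign and with negative sign.
W+ = 1.5 + 3 = 4.5
W- = 6 + 1.5 + 4.5 + 9 + 7.5 + 4.5 + 7.5 = 40.5
(Check: W+ + W- = 45 should equal n(n+1)/2 = 45.)
Step 4: Test statistic W = min(W+, W-) = 4.5.
Step 5: Ties in |d|, so use the tie-corrected normal approximation.
        E[W] = n(n+1)/4 = 9*10/4 = 22.5.
        Tie groups: |d|=2 (t=2), |d|=4 (t=2), |d|=6 (t=2); sum(t^3 - t) = 18.
        Var[W] = n(n+1)(2n+1)/24 - sum(t^3-t)/48 = 1710/24 - 18/48 = 70.875.
        z = (W - E[W]) / sqrt(Var[W]) = (4.5 - 22.5) / 8.4187 = -2.1381.
        Two-sided p = 2*Phi(z) = 0.032509.
Step 6: alpha = 0.1. reject H0.

W+ = 4.5, W- = 40.5, W = min = 4.5, p = 0.032509, reject H0.


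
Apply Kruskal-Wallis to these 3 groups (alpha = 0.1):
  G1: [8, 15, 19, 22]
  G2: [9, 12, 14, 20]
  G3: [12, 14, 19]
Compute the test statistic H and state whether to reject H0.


Step 1: Combine all N = 11 observations and assign midranks.
sorted (value, group, rank): (8,G1,1), (9,G2,2), (12,G2,3.5), (12,G3,3.5), (14,G2,5.5), (14,G3,5.5), (15,G1,7), (19,G1,8.5), (19,G3,8.5), (20,G2,10), (22,G1,11)
Step 2: Sum ranks within each group.
R_1 = 27.5 (n_1 = 4)
R_2 = 21 (n_2 = 4)
R_3 = 17.5 (n_3 = 3)
Step 3: H = 12/(N(N+1)) * sum(R_i^2/n_i) - 3(N+1)
     = 12/(11*12) * (27.5^2/4 + 21^2/4 + 17.5^2/3) - 3*12
     = 0.090909 * 401.396 - 36
     = 0.490530.
Step 4: Ties present; correction factor C = 1 - 18/(11^3 - 11) = 0.986364. Corrected H = 0.490530 / 0.986364 = 0.497312.
Step 5: Under H0, H ~ chi^2(2); p-value = 0.779848.
Step 6: alpha = 0.1. fail to reject H0.

H = 0.4973, df = 2, p = 0.779848, fail to reject H0.


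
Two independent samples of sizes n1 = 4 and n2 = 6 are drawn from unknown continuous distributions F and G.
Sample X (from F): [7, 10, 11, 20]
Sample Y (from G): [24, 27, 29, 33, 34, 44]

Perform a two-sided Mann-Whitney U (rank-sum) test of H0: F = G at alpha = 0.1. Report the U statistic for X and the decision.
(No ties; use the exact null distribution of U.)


Step 1: Combine and sort all 10 observations; assign midranks.
sorted (value, group): (7,X), (10,X), (11,X), (20,X), (24,Y), (27,Y), (29,Y), (33,Y), (34,Y), (44,Y)
ranks: 7->1, 10->2, 11->3, 20->4, 24->5, 27->6, 29->7, 33->8, 34->9, 44->10
Step 2: Rank sum for X: R1 = 1 + 2 + 3 + 4 = 10.
Step 3: U_X = R1 - n1(n1+1)/2 = 10 - 4*5/2 = 10 - 10 = 0.
       U_Y = n1*n2 - U_X = 24 - 0 = 24.
Step 4: No ties, so the exact null distribution of U (based on enumerating the C(10,4) = 210 equally likely rank assignments) gives the two-sided p-value.
Step 5: p-value = 0.009524; compare to alpha = 0.1. reject H0.

U_X = 0, p = 0.009524, reject H0 at alpha = 0.1.


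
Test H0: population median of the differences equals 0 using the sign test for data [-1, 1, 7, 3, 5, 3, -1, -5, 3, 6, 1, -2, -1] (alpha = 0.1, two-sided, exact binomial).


Step 1: Discard zero differences. Original n = 13; n_eff = number of nonzero differences = 13.
Nonzero differences (with sign): -1, +1, +7, +3, +5, +3, -1, -5, +3, +6, +1, -2, -1
Step 2: Count signs: positive = 8, negative = 5.
Step 3: Under H0: P(positive) = 0.5, so the number of positives S ~ Bin(13, 0.5).
Step 4: Two-sided exact p-value = sum of Bin(13,0.5) probabilities at or below the observed probability = 0.581055.
Step 5: alpha = 0.1. fail to reject H0.

n_eff = 13, pos = 8, neg = 5, p = 0.581055, fail to reject H0.


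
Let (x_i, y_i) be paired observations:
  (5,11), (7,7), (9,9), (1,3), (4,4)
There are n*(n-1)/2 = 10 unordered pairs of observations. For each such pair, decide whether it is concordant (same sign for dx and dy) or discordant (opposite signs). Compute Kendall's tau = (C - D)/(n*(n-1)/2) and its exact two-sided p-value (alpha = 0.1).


Step 1: Enumerate the 10 unordered pairs (i,j) with i<j and classify each by sign(x_j-x_i) * sign(y_j-y_i).
  (1,2):dx=+2,dy=-4->D; (1,3):dx=+4,dy=-2->D; (1,4):dx=-4,dy=-8->C; (1,5):dx=-1,dy=-7->C
  (2,3):dx=+2,dy=+2->C; (2,4):dx=-6,dy=-4->C; (2,5):dx=-3,dy=-3->C; (3,4):dx=-8,dy=-6->C
  (3,5):dx=-5,dy=-5->C; (4,5):dx=+3,dy=+1->C
Step 2: C = 8, D = 2, total pairs = 10.
Step 3: tau = (C - D)/(n(n-1)/2) = (8 - 2)/10 = 0.600000.
Step 4: Exact two-sided p-value (enumerate n! = 120 permutations of y under H0): p = 0.233333.
Step 5: alpha = 0.1. fail to reject H0.

tau_b = 0.6000 (C=8, D=2), p = 0.233333, fail to reject H0.


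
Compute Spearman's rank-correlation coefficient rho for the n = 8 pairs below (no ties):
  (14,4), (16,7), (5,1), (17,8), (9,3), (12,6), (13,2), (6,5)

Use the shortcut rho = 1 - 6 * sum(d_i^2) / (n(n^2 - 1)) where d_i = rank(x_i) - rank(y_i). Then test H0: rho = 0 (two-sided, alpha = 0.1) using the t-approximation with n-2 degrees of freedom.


Step 1: Rank x and y separately (midranks; no ties here).
rank(x): 14->6, 16->7, 5->1, 17->8, 9->3, 12->4, 13->5, 6->2
rank(y): 4->4, 7->7, 1->1, 8->8, 3->3, 6->6, 2->2, 5->5
Step 2: d_i = R_x(i) - R_y(i); compute d_i^2.
  (6-4)^2=4, (7-7)^2=0, (1-1)^2=0, (8-8)^2=0, (3-3)^2=0, (4-6)^2=4, (5-2)^2=9, (2-5)^2=9
sum(d^2) = 26.
Step 3: rho = 1 - 6*26 / (8*(8^2 - 1)) = 1 - 156/504 = 0.690476.
Step 4: Under H0, t = rho * sqrt((n-2)/(1-rho^2)) = 2.3382 ~ t(6).
Step 5: Two-sided p-value from the t-distribution with 6 df = 0.057990.
Step 6: alpha = 0.1. reject H0.

rho = 0.6905, p = 0.057990, reject H0 at alpha = 0.1.


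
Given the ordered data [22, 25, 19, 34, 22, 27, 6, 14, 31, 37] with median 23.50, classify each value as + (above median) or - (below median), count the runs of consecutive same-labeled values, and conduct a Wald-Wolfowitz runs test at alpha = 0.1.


Step 1: Compute median = 23.50; label A = above, B = below.
Labels in order: BABABABBAA  (n_A = 5, n_B = 5)
Step 2: Count runs R = 8.
Step 3: Under H0 (random ordering), E[R] = 2*n_A*n_B/(n_A+n_B) + 1 = 2*5*5/10 + 1 = 6.0000.
        Var[R] = 2*n_A*n_B*(2*n_A*n_B - n_A - n_B) / ((n_A+n_B)^2 * (n_A+n_B-1)) = 2000/900 = 2.2222.
        SD[R] = 1.4907.
Step 4: Continuity-corrected z = (R - 0.5 - E[R]) / SD[R] = (8 - 0.5 - 6.0000) / 1.4907 = 1.0062.
Step 5: Two-sided p-value via normal approximation = 2*(1 - Phi(|z|)) = 0.314305.
Step 6: alpha = 0.1. fail to reject H0.

R = 8, z = 1.0062, p = 0.314305, fail to reject H0.


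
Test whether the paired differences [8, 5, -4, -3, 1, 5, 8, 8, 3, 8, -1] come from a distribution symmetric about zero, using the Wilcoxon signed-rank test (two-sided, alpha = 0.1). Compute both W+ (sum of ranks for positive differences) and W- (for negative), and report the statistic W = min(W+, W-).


Step 1: Drop any zero differences (none here) and take |d_i|.
|d| = [8, 5, 4, 3, 1, 5, 8, 8, 3, 8, 1]
Step 2: Midrank |d_i| (ties get averaged ranks).
ranks: |8|->9.5, |5|->6.5, |4|->5, |3|->3.5, |1|->1.5, |5|->6.5, |8|->9.5, |8|->9.5, |3|->3.5, |8|->9.5, |1|->1.5
Step 3: Attach original signs; sum ranks with positive sign and with negative sign.
W+ = 9.5 + 6.5 + 1.5 + 6.5 + 9.5 + 9.5 + 3.5 + 9.5 = 56
W- = 5 + 3.5 + 1.5 = 10
(Check: W+ + W- = 66 should equal n(n+1)/2 = 66.)
Step 4: Test statistic W = min(W+, W-) = 10.
Step 5: Ties in |d|, so use the tie-corrected normal approximation.
        E[W] = n(n+1)/4 = 11*12/4 = 33.
        Tie groups: |d|=1 (t=2), |d|=3 (t=2), |d|=5 (t=2), |d|=8 (t=4); sum(t^3 - t) = 78.
        Var[W] = n(n+1)(2n+1)/24 - sum(t^3-t)/48 = 3036/24 - 78/48 = 124.875.
        z = (W - E[W]) / sqrt(Var[W]) = (10 - 33) / 11.1747 = -2.0582.
        Two-sided p = 2*Phi(z) = 0.039570.
Step 6: alpha = 0.1. reject H0.

W+ = 56, W- = 10, W = min = 10, p = 0.039570, reject H0.


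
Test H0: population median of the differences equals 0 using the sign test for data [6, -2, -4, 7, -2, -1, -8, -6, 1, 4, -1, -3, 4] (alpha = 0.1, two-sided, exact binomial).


Step 1: Discard zero differences. Original n = 13; n_eff = number of nonzero differences = 13.
Nonzero differences (with sign): +6, -2, -4, +7, -2, -1, -8, -6, +1, +4, -1, -3, +4
Step 2: Count signs: positive = 5, negative = 8.
Step 3: Under H0: P(positive) = 0.5, so the number of positives S ~ Bin(13, 0.5).
Step 4: Two-sided exact p-value = sum of Bin(13,0.5) probabilities at or below the observed probability = 0.581055.
Step 5: alpha = 0.1. fail to reject H0.

n_eff = 13, pos = 5, neg = 8, p = 0.581055, fail to reject H0.


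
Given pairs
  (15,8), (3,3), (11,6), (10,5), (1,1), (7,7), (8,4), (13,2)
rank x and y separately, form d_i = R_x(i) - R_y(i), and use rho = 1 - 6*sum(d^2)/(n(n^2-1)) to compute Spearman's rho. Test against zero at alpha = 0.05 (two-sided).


Step 1: Rank x and y separately (midranks; no ties here).
rank(x): 15->8, 3->2, 11->6, 10->5, 1->1, 7->3, 8->4, 13->7
rank(y): 8->8, 3->3, 6->6, 5->5, 1->1, 7->7, 4->4, 2->2
Step 2: d_i = R_x(i) - R_y(i); compute d_i^2.
  (8-8)^2=0, (2-3)^2=1, (6-6)^2=0, (5-5)^2=0, (1-1)^2=0, (3-7)^2=16, (4-4)^2=0, (7-2)^2=25
sum(d^2) = 42.
Step 3: rho = 1 - 6*42 / (8*(8^2 - 1)) = 1 - 252/504 = 0.500000.
Step 4: Under H0, t = rho * sqrt((n-2)/(1-rho^2)) = 1.4142 ~ t(6).
Step 5: Two-sided p-value from the t-distribution with 6 df = 0.207031.
Step 6: alpha = 0.05. fail to reject H0.

rho = 0.5000, p = 0.207031, fail to reject H0 at alpha = 0.05.


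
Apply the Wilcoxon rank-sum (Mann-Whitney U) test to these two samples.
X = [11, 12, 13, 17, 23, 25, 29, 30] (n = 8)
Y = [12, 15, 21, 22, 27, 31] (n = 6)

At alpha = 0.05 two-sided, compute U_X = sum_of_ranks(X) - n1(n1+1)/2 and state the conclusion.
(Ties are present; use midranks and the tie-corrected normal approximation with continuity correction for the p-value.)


Step 1: Combine and sort all 14 observations; assign midranks.
sorted (value, group): (11,X), (12,X), (12,Y), (13,X), (15,Y), (17,X), (21,Y), (22,Y), (23,X), (25,X), (27,Y), (29,X), (30,X), (31,Y)
ranks: 11->1, 12->2.5, 12->2.5, 13->4, 15->5, 17->6, 21->7, 22->8, 23->9, 25->10, 27->11, 29->12, 30->13, 31->14
Step 2: Rank sum for X: R1 = 1 + 2.5 + 4 + 6 + 9 + 10 + 12 + 13 = 57.5.
Step 3: U_X = R1 - n1(n1+1)/2 = 57.5 - 8*9/2 = 57.5 - 36 = 21.5.
       U_Y = n1*n2 - U_X = 48 - 21.5 = 26.5.
Step 4: Ties are present, so use the tie-corrected normal approximation (with continuity correction) for the p-value.
Step 5: p-value = 0.796034; compare to alpha = 0.05. fail to reject H0.

U_X = 21.5, p = 0.796034, fail to reject H0 at alpha = 0.05.


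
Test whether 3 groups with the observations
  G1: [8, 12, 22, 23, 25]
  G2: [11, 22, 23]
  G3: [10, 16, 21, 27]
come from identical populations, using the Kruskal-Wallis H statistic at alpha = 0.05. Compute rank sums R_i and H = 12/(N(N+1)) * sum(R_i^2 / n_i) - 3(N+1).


Step 1: Combine all N = 12 observations and assign midranks.
sorted (value, group, rank): (8,G1,1), (10,G3,2), (11,G2,3), (12,G1,4), (16,G3,5), (21,G3,6), (22,G1,7.5), (22,G2,7.5), (23,G1,9.5), (23,G2,9.5), (25,G1,11), (27,G3,12)
Step 2: Sum ranks within each group.
R_1 = 33 (n_1 = 5)
R_2 = 20 (n_2 = 3)
R_3 = 25 (n_3 = 4)
Step 3: H = 12/(N(N+1)) * sum(R_i^2/n_i) - 3(N+1)
     = 12/(12*13) * (33^2/5 + 20^2/3 + 25^2/4) - 3*13
     = 0.076923 * 507.383 - 39
     = 0.029487.
Step 4: Ties present; correction factor C = 1 - 12/(12^3 - 12) = 0.993007. Corrected H = 0.029487 / 0.993007 = 0.029695.
Step 5: Under H0, H ~ chi^2(2); p-value = 0.985262.
Step 6: alpha = 0.05. fail to reject H0.

H = 0.0297, df = 2, p = 0.985262, fail to reject H0.


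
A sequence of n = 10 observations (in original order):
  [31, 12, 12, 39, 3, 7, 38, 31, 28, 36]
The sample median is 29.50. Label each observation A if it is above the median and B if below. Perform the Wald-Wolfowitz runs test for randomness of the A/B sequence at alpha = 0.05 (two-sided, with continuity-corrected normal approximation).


Step 1: Compute median = 29.50; label A = above, B = below.
Labels in order: ABBABBAABA  (n_A = 5, n_B = 5)
Step 2: Count runs R = 7.
Step 3: Under H0 (random ordering), E[R] = 2*n_A*n_B/(n_A+n_B) + 1 = 2*5*5/10 + 1 = 6.0000.
        Var[R] = 2*n_A*n_B*(2*n_A*n_B - n_A - n_B) / ((n_A+n_B)^2 * (n_A+n_B-1)) = 2000/900 = 2.2222.
        SD[R] = 1.4907.
Step 4: Continuity-corrected z = (R - 0.5 - E[R]) / SD[R] = (7 - 0.5 - 6.0000) / 1.4907 = 0.3354.
Step 5: Two-sided p-value via normal approximation = 2*(1 - Phi(|z|)) = 0.737316.
Step 6: alpha = 0.05. fail to reject H0.

R = 7, z = 0.3354, p = 0.737316, fail to reject H0.


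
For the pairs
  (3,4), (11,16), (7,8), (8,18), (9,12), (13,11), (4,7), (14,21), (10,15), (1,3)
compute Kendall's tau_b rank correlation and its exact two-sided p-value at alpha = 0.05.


Step 1: Enumerate the 45 unordered pairs (i,j) with i<j and classify each by sign(x_j-x_i) * sign(y_j-y_i).
  (1,2):dx=+8,dy=+12->C; (1,3):dx=+4,dy=+4->C; (1,4):dx=+5,dy=+14->C; (1,5):dx=+6,dy=+8->C
  (1,6):dx=+10,dy=+7->C; (1,7):dx=+1,dy=+3->C; (1,8):dx=+11,dy=+17->C; (1,9):dx=+7,dy=+11->C
  (1,10):dx=-2,dy=-1->C; (2,3):dx=-4,dy=-8->C; (2,4):dx=-3,dy=+2->D; (2,5):dx=-2,dy=-4->C
  (2,6):dx=+2,dy=-5->D; (2,7):dx=-7,dy=-9->C; (2,8):dx=+3,dy=+5->C; (2,9):dx=-1,dy=-1->C
  (2,10):dx=-10,dy=-13->C; (3,4):dx=+1,dy=+10->C; (3,5):dx=+2,dy=+4->C; (3,6):dx=+6,dy=+3->C
  (3,7):dx=-3,dy=-1->C; (3,8):dx=+7,dy=+13->C; (3,9):dx=+3,dy=+7->C; (3,10):dx=-6,dy=-5->C
  (4,5):dx=+1,dy=-6->D; (4,6):dx=+5,dy=-7->D; (4,7):dx=-4,dy=-11->C; (4,8):dx=+6,dy=+3->C
  (4,9):dx=+2,dy=-3->D; (4,10):dx=-7,dy=-15->C; (5,6):dx=+4,dy=-1->D; (5,7):dx=-5,dy=-5->C
  (5,8):dx=+5,dy=+9->C; (5,9):dx=+1,dy=+3->C; (5,10):dx=-8,dy=-9->C; (6,7):dx=-9,dy=-4->C
  (6,8):dx=+1,dy=+10->C; (6,9):dx=-3,dy=+4->D; (6,10):dx=-12,dy=-8->C; (7,8):dx=+10,dy=+14->C
  (7,9):dx=+6,dy=+8->C; (7,10):dx=-3,dy=-4->C; (8,9):dx=-4,dy=-6->C; (8,10):dx=-13,dy=-18->C
  (9,10):dx=-9,dy=-12->C
Step 2: C = 38, D = 7, total pairs = 45.
Step 3: tau = (C - D)/(n(n-1)/2) = (38 - 7)/45 = 0.688889.
Step 4: Exact two-sided p-value (enumerate n! = 3628800 permutations of y under H0): p = 0.004687.
Step 5: alpha = 0.05. reject H0.

tau_b = 0.6889 (C=38, D=7), p = 0.004687, reject H0.


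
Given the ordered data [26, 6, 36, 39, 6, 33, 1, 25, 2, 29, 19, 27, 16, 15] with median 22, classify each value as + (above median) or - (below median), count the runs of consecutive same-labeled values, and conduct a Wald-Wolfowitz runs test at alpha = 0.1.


Step 1: Compute median = 22; label A = above, B = below.
Labels in order: ABAABABABABABB  (n_A = 7, n_B = 7)
Step 2: Count runs R = 12.
Step 3: Under H0 (random ordering), E[R] = 2*n_A*n_B/(n_A+n_B) + 1 = 2*7*7/14 + 1 = 8.0000.
        Var[R] = 2*n_A*n_B*(2*n_A*n_B - n_A - n_B) / ((n_A+n_B)^2 * (n_A+n_B-1)) = 8232/2548 = 3.2308.
        SD[R] = 1.7974.
Step 4: Continuity-corrected z = (R - 0.5 - E[R]) / SD[R] = (12 - 0.5 - 8.0000) / 1.7974 = 1.9472.
Step 5: Two-sided p-value via normal approximation = 2*(1 - Phi(|z|)) = 0.051508.
Step 6: alpha = 0.1. reject H0.

R = 12, z = 1.9472, p = 0.051508, reject H0.


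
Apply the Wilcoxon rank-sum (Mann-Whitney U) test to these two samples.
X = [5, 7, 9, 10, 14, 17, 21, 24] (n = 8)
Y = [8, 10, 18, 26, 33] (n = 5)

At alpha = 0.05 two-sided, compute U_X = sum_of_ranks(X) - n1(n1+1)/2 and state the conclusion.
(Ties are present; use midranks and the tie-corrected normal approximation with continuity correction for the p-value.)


Step 1: Combine and sort all 13 observations; assign midranks.
sorted (value, group): (5,X), (7,X), (8,Y), (9,X), (10,X), (10,Y), (14,X), (17,X), (18,Y), (21,X), (24,X), (26,Y), (33,Y)
ranks: 5->1, 7->2, 8->3, 9->4, 10->5.5, 10->5.5, 14->7, 17->8, 18->9, 21->10, 24->11, 26->12, 33->13
Step 2: Rank sum for X: R1 = 1 + 2 + 4 + 5.5 + 7 + 8 + 10 + 11 = 48.5.
Step 3: U_X = R1 - n1(n1+1)/2 = 48.5 - 8*9/2 = 48.5 - 36 = 12.5.
       U_Y = n1*n2 - U_X = 40 - 12.5 = 27.5.
Step 4: Ties are present, so use the tie-corrected normal approximation (with continuity correction) for the p-value.
Step 5: p-value = 0.304842; compare to alpha = 0.05. fail to reject H0.

U_X = 12.5, p = 0.304842, fail to reject H0 at alpha = 0.05.


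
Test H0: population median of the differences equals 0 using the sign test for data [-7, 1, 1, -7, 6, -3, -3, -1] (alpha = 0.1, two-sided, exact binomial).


Step 1: Discard zero differences. Original n = 8; n_eff = number of nonzero differences = 8.
Nonzero differences (with sign): -7, +1, +1, -7, +6, -3, -3, -1
Step 2: Count signs: positive = 3, negative = 5.
Step 3: Under H0: P(positive) = 0.5, so the number of positives S ~ Bin(8, 0.5).
Step 4: Two-sided exact p-value = sum of Bin(8,0.5) probabilities at or below the observed probability = 0.726562.
Step 5: alpha = 0.1. fail to reject H0.

n_eff = 8, pos = 3, neg = 5, p = 0.726562, fail to reject H0.


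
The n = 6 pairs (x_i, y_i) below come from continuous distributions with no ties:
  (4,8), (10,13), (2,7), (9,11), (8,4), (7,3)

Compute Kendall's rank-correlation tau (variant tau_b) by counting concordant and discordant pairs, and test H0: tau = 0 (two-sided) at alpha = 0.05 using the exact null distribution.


Step 1: Enumerate the 15 unordered pairs (i,j) with i<j and classify each by sign(x_j-x_i) * sign(y_j-y_i).
  (1,2):dx=+6,dy=+5->C; (1,3):dx=-2,dy=-1->C; (1,4):dx=+5,dy=+3->C; (1,5):dx=+4,dy=-4->D
  (1,6):dx=+3,dy=-5->D; (2,3):dx=-8,dy=-6->C; (2,4):dx=-1,dy=-2->C; (2,5):dx=-2,dy=-9->C
  (2,6):dx=-3,dy=-10->C; (3,4):dx=+7,dy=+4->C; (3,5):dx=+6,dy=-3->D; (3,6):dx=+5,dy=-4->D
  (4,5):dx=-1,dy=-7->C; (4,6):dx=-2,dy=-8->C; (5,6):dx=-1,dy=-1->C
Step 2: C = 11, D = 4, total pairs = 15.
Step 3: tau = (C - D)/(n(n-1)/2) = (11 - 4)/15 = 0.466667.
Step 4: Exact two-sided p-value (enumerate n! = 720 permutations of y under H0): p = 0.272222.
Step 5: alpha = 0.05. fail to reject H0.

tau_b = 0.4667 (C=11, D=4), p = 0.272222, fail to reject H0.


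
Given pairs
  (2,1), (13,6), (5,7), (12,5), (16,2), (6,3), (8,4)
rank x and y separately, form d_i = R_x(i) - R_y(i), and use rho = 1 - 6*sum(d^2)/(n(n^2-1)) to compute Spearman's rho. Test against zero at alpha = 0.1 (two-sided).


Step 1: Rank x and y separately (midranks; no ties here).
rank(x): 2->1, 13->6, 5->2, 12->5, 16->7, 6->3, 8->4
rank(y): 1->1, 6->6, 7->7, 5->5, 2->2, 3->3, 4->4
Step 2: d_i = R_x(i) - R_y(i); compute d_i^2.
  (1-1)^2=0, (6-6)^2=0, (2-7)^2=25, (5-5)^2=0, (7-2)^2=25, (3-3)^2=0, (4-4)^2=0
sum(d^2) = 50.
Step 3: rho = 1 - 6*50 / (7*(7^2 - 1)) = 1 - 300/336 = 0.107143.
Step 4: Under H0, t = rho * sqrt((n-2)/(1-rho^2)) = 0.2410 ~ t(5).
Step 5: Two-sided p-value from the t-distribution with 5 df = 0.819151.
Step 6: alpha = 0.1. fail to reject H0.

rho = 0.1071, p = 0.819151, fail to reject H0 at alpha = 0.1.


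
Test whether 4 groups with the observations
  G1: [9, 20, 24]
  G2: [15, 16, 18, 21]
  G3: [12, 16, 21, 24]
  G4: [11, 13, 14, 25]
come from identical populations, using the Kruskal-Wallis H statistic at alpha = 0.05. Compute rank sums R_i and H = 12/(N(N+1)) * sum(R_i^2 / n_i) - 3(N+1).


Step 1: Combine all N = 15 observations and assign midranks.
sorted (value, group, rank): (9,G1,1), (11,G4,2), (12,G3,3), (13,G4,4), (14,G4,5), (15,G2,6), (16,G2,7.5), (16,G3,7.5), (18,G2,9), (20,G1,10), (21,G2,11.5), (21,G3,11.5), (24,G1,13.5), (24,G3,13.5), (25,G4,15)
Step 2: Sum ranks within each group.
R_1 = 24.5 (n_1 = 3)
R_2 = 34 (n_2 = 4)
R_3 = 35.5 (n_3 = 4)
R_4 = 26 (n_4 = 4)
Step 3: H = 12/(N(N+1)) * sum(R_i^2/n_i) - 3(N+1)
     = 12/(15*16) * (24.5^2/3 + 34^2/4 + 35.5^2/4 + 26^2/4) - 3*16
     = 0.050000 * 973.146 - 48
     = 0.657292.
Step 4: Ties present; correction factor C = 1 - 18/(15^3 - 15) = 0.994643. Corrected H = 0.657292 / 0.994643 = 0.660832.
Step 5: Under H0, H ~ chi^2(3); p-value = 0.882376.
Step 6: alpha = 0.05. fail to reject H0.

H = 0.6608, df = 3, p = 0.882376, fail to reject H0.


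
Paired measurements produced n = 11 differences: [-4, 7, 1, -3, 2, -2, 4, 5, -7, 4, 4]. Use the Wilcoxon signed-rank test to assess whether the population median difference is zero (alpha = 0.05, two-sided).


Step 1: Drop any zero differences (none here) and take |d_i|.
|d| = [4, 7, 1, 3, 2, 2, 4, 5, 7, 4, 4]
Step 2: Midrank |d_i| (ties get averaged ranks).
ranks: |4|->6.5, |7|->10.5, |1|->1, |3|->4, |2|->2.5, |2|->2.5, |4|->6.5, |5|->9, |7|->10.5, |4|->6.5, |4|->6.5
Step 3: Attach original signs; sum ranks with positive sign and with negative sign.
W+ = 10.5 + 1 + 2.5 + 6.5 + 9 + 6.5 + 6.5 = 42.5
W- = 6.5 + 4 + 2.5 + 10.5 = 23.5
(Check: W+ + W- = 66 should equal n(n+1)/2 = 66.)
Step 4: Test statistic W = min(W+, W-) = 23.5.
Step 5: Ties in |d|, so use the tie-corrected normal approximation.
        E[W] = n(n+1)/4 = 11*12/4 = 33.
        Tie groups: |d|=2 (t=2), |d|=4 (t=4), |d|=7 (t=2); sum(t^3 - t) = 72.
        Var[W] = n(n+1)(2n+1)/24 - sum(t^3-t)/48 = 3036/24 - 72/48 = 125.
        z = (W - E[W]) / sqrt(Var[W]) = (23.5 - 33) / 11.1803 = -0.8497.
        Two-sided p = 2*Phi(z) = 0.395489.
Step 6: alpha = 0.05. fail to reject H0.

W+ = 42.5, W- = 23.5, W = min = 23.5, p = 0.395489, fail to reject H0.


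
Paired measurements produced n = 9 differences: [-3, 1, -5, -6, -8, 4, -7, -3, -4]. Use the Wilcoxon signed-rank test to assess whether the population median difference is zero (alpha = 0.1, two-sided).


Step 1: Drop any zero differences (none here) and take |d_i|.
|d| = [3, 1, 5, 6, 8, 4, 7, 3, 4]
Step 2: Midrank |d_i| (ties get averaged ranks).
ranks: |3|->2.5, |1|->1, |5|->6, |6|->7, |8|->9, |4|->4.5, |7|->8, |3|->2.5, |4|->4.5
Step 3: Attach original signs; sum ranks with positive sign and with negative sign.
W+ = 1 + 4.5 = 5.5
W- = 2.5 + 6 + 7 + 9 + 8 + 2.5 + 4.5 = 39.5
(Check: W+ + W- = 45 should equal n(n+1)/2 = 45.)
Step 4: Test statistic W = min(W+, W-) = 5.5.
Step 5: Ties in |d|, so use the tie-corrected normal approximation.
        E[W] = n(n+1)/4 = 9*10/4 = 22.5.
        Tie groups: |d|=3 (t=2), |d|=4 (t=2); sum(t^3 - t) = 12.
        Var[W] = n(n+1)(2n+1)/24 - sum(t^3-t)/48 = 1710/24 - 12/48 = 71.
        z = (W - E[W]) / sqrt(Var[W]) = (5.5 - 22.5) / 8.4261 = -2.0175.
        Two-sided p = 2*Phi(z) = 0.043640.
Step 6: alpha = 0.1. reject H0.

W+ = 5.5, W- = 39.5, W = min = 5.5, p = 0.043640, reject H0.


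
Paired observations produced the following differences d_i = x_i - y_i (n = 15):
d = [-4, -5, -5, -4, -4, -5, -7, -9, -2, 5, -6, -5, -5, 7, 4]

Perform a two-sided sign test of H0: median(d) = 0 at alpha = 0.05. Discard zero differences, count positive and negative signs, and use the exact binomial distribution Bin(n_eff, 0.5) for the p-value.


Step 1: Discard zero differences. Original n = 15; n_eff = number of nonzero differences = 15.
Nonzero differences (with sign): -4, -5, -5, -4, -4, -5, -7, -9, -2, +5, -6, -5, -5, +7, +4
Step 2: Count signs: positive = 3, negative = 12.
Step 3: Under H0: P(positive) = 0.5, so the number of positives S ~ Bin(15, 0.5).
Step 4: Two-sided exact p-value = sum of Bin(15,0.5) probabilities at or below the observed probability = 0.035156.
Step 5: alpha = 0.05. reject H0.

n_eff = 15, pos = 3, neg = 12, p = 0.035156, reject H0.


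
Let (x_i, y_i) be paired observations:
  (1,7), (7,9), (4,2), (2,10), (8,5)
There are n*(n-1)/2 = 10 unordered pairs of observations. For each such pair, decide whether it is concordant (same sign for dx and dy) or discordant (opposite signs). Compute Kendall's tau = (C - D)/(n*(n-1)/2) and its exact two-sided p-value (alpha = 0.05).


Step 1: Enumerate the 10 unordered pairs (i,j) with i<j and classify each by sign(x_j-x_i) * sign(y_j-y_i).
  (1,2):dx=+6,dy=+2->C; (1,3):dx=+3,dy=-5->D; (1,4):dx=+1,dy=+3->C; (1,5):dx=+7,dy=-2->D
  (2,3):dx=-3,dy=-7->C; (2,4):dx=-5,dy=+1->D; (2,5):dx=+1,dy=-4->D; (3,4):dx=-2,dy=+8->D
  (3,5):dx=+4,dy=+3->C; (4,5):dx=+6,dy=-5->D
Step 2: C = 4, D = 6, total pairs = 10.
Step 3: tau = (C - D)/(n(n-1)/2) = (4 - 6)/10 = -0.200000.
Step 4: Exact two-sided p-value (enumerate n! = 120 permutations of y under H0): p = 0.816667.
Step 5: alpha = 0.05. fail to reject H0.

tau_b = -0.2000 (C=4, D=6), p = 0.816667, fail to reject H0.


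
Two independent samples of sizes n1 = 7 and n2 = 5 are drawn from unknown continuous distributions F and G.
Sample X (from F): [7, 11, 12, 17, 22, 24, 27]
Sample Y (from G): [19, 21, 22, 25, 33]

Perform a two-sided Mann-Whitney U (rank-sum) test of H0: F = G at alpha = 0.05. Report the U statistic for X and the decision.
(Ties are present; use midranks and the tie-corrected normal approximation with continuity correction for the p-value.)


Step 1: Combine and sort all 12 observations; assign midranks.
sorted (value, group): (7,X), (11,X), (12,X), (17,X), (19,Y), (21,Y), (22,X), (22,Y), (24,X), (25,Y), (27,X), (33,Y)
ranks: 7->1, 11->2, 12->3, 17->4, 19->5, 21->6, 22->7.5, 22->7.5, 24->9, 25->10, 27->11, 33->12
Step 2: Rank sum for X: R1 = 1 + 2 + 3 + 4 + 7.5 + 9 + 11 = 37.5.
Step 3: U_X = R1 - n1(n1+1)/2 = 37.5 - 7*8/2 = 37.5 - 28 = 9.5.
       U_Y = n1*n2 - U_X = 35 - 9.5 = 25.5.
Step 4: Ties are present, so use the tie-corrected normal approximation (with continuity correction) for the p-value.
Step 5: p-value = 0.222415; compare to alpha = 0.05. fail to reject H0.

U_X = 9.5, p = 0.222415, fail to reject H0 at alpha = 0.05.


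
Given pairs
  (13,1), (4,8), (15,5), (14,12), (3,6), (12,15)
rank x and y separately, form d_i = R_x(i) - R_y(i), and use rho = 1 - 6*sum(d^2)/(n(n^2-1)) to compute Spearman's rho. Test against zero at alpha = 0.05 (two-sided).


Step 1: Rank x and y separately (midranks; no ties here).
rank(x): 13->4, 4->2, 15->6, 14->5, 3->1, 12->3
rank(y): 1->1, 8->4, 5->2, 12->5, 6->3, 15->6
Step 2: d_i = R_x(i) - R_y(i); compute d_i^2.
  (4-1)^2=9, (2-4)^2=4, (6-2)^2=16, (5-5)^2=0, (1-3)^2=4, (3-6)^2=9
sum(d^2) = 42.
Step 3: rho = 1 - 6*42 / (6*(6^2 - 1)) = 1 - 252/210 = -0.200000.
Step 4: Under H0, t = rho * sqrt((n-2)/(1-rho^2)) = -0.4082 ~ t(4).
Step 5: Two-sided p-value from the t-distribution with 4 df = 0.704000.
Step 6: alpha = 0.05. fail to reject H0.

rho = -0.2000, p = 0.704000, fail to reject H0 at alpha = 0.05.
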